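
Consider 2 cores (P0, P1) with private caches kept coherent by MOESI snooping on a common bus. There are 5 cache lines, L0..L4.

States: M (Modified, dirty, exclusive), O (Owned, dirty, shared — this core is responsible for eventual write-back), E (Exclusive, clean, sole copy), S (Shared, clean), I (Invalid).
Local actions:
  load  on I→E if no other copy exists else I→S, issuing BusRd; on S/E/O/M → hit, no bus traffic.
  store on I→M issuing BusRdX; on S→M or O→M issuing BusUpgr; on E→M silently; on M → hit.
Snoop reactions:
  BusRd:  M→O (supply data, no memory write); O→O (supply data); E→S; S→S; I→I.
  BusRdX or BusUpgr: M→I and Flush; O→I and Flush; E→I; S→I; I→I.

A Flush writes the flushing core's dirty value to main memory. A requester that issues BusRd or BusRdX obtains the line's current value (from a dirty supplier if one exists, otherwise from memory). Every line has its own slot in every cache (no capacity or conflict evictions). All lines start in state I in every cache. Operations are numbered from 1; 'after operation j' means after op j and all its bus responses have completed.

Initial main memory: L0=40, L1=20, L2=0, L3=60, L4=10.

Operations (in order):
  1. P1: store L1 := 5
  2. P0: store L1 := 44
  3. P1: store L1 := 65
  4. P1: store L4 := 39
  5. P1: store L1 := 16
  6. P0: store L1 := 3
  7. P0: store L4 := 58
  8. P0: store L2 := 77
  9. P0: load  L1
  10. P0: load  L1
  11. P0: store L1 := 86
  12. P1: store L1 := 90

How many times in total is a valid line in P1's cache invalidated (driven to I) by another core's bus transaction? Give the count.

[1] P1: store L1 := 5 | P0:I, P1:M(5) | bus: BusRdX
[2] P0: store L1 := 44 | P0:M(44), P1:I | bus: BusRdX,Flush
[3] P1: store L1 := 65 | P0:I, P1:M(65) | bus: BusRdX,Flush
[4] P1: store L4 := 39 | P0:I, P1:M(39) | bus: BusRdX
[5] P1: store L1 := 16 | P0:I, P1:M(16) | bus: none
[6] P0: store L1 := 3 | P0:M(3), P1:I | bus: BusRdX,Flush
[7] P0: store L4 := 58 | P0:M(58), P1:I | bus: BusRdX,Flush
[8] P0: store L2 := 77 | P0:M(77), P1:I | bus: BusRdX
[9] P0: load  L1 | P0:M(3), P1:I | bus: none
[10] P0: load  L1 | P0:M(3), P1:I | bus: none
[11] P0: store L1 := 86 | P0:M(86), P1:I | bus: none
[12] P1: store L1 := 90 | P0:I, P1:M(90) | bus: BusRdX,Flush

invalidations = 3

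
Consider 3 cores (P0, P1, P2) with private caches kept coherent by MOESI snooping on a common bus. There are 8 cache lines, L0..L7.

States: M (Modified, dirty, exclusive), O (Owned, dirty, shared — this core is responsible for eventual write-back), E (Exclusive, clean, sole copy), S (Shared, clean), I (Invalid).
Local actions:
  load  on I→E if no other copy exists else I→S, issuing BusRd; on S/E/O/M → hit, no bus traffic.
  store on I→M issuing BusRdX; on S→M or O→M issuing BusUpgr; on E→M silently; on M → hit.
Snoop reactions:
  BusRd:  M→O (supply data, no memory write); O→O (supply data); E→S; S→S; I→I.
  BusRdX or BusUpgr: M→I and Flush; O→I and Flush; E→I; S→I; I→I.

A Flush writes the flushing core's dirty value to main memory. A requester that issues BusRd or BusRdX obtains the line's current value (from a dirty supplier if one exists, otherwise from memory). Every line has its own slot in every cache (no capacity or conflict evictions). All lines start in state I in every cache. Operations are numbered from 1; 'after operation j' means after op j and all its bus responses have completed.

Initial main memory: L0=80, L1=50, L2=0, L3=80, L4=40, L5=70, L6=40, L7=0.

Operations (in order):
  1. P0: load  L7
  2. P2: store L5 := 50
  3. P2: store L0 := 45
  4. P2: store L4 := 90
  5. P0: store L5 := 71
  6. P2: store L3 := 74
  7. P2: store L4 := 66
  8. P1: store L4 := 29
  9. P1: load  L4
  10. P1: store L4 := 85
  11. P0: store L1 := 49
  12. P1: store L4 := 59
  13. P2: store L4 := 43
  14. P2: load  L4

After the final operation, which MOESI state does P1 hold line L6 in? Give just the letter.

state = I

step 1: P0: load  L7  ⟶  EII  (L7)  txn=BusRd  M[L7]=0
step 2: P2: store L5 := 50  ⟶  IIM  (L5)  txn=BusRdX  M[L5]=70
step 3: P2: store L0 := 45  ⟶  IIM  (L0)  txn=BusRdX  M[L0]=80
step 4: P2: store L4 := 90  ⟶  IIM  (L4)  txn=BusRdX  M[L4]=40
step 5: P0: store L5 := 71  ⟶  MII  (L5)  txn=BusRdX+Flush  M[L5]=50
step 6: P2: store L3 := 74  ⟶  IIM  (L3)  txn=BusRdX  M[L3]=80
step 7: P2: store L4 := 66  ⟶  IIM  (L4)  txn=∅  M[L4]=40
step 8: P1: store L4 := 29  ⟶  IMI  (L4)  txn=BusRdX+Flush  M[L4]=66
step 9: P1: load  L4  ⟶  IMI  (L4)  txn=∅  M[L4]=66
step 10: P1: store L4 := 85  ⟶  IMI  (L4)  txn=∅  M[L4]=66
step 11: P0: store L1 := 49  ⟶  MII  (L1)  txn=BusRdX  M[L1]=50
step 12: P1: store L4 := 59  ⟶  IMI  (L4)  txn=∅  M[L4]=66
step 13: P2: store L4 := 43  ⟶  IIM  (L4)  txn=BusRdX+Flush  M[L4]=59
step 14: P2: load  L4  ⟶  IIM  (L4)  txn=∅  M[L4]=59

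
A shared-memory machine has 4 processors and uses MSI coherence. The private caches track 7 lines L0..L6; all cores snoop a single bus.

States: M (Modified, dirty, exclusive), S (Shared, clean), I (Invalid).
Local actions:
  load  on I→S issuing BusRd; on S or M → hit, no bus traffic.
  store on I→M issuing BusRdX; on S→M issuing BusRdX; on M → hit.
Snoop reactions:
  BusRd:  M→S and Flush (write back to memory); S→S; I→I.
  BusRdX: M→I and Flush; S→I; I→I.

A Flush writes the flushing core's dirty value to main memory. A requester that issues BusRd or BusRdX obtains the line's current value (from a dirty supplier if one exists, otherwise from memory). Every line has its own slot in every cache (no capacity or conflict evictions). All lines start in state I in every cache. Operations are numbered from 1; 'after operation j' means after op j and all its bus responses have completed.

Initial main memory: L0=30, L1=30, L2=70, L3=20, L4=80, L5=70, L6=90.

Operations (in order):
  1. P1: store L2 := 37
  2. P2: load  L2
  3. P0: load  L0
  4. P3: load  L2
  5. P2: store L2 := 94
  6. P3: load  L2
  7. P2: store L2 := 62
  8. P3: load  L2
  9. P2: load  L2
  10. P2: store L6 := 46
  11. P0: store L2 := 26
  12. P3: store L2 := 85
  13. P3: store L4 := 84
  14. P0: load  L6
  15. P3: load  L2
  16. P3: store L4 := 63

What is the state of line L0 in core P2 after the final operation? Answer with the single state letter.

state = I

step 1: P1: store L2 := 37  ⟶  IMII  (L2)  txn=BusRdX  M[L2]=70
step 2: P2: load  L2  ⟶  ISSI  (L2)  txn=BusRd+Flush  M[L2]=37
step 3: P0: load  L0  ⟶  SIII  (L0)  txn=BusRd  M[L0]=30
step 4: P3: load  L2  ⟶  ISSS  (L2)  txn=BusRd  M[L2]=37
step 5: P2: store L2 := 94  ⟶  IIMI  (L2)  txn=BusRdX  M[L2]=37
step 6: P3: load  L2  ⟶  IISS  (L2)  txn=BusRd+Flush  M[L2]=94
step 7: P2: store L2 := 62  ⟶  IIMI  (L2)  txn=BusRdX  M[L2]=94
step 8: P3: load  L2  ⟶  IISS  (L2)  txn=BusRd+Flush  M[L2]=62
step 9: P2: load  L2  ⟶  IISS  (L2)  txn=∅  M[L2]=62
step 10: P2: store L6 := 46  ⟶  IIMI  (L6)  txn=BusRdX  M[L6]=90
step 11: P0: store L2 := 26  ⟶  MIII  (L2)  txn=BusRdX  M[L2]=62
step 12: P3: store L2 := 85  ⟶  IIIM  (L2)  txn=BusRdX+Flush  M[L2]=26
step 13: P3: store L4 := 84  ⟶  IIIM  (L4)  txn=BusRdX  M[L4]=80
step 14: P0: load  L6  ⟶  SISI  (L6)  txn=BusRd+Flush  M[L6]=46
step 15: P3: load  L2  ⟶  IIIM  (L2)  txn=∅  M[L2]=26
step 16: P3: store L4 := 63  ⟶  IIIM  (L4)  txn=∅  M[L4]=80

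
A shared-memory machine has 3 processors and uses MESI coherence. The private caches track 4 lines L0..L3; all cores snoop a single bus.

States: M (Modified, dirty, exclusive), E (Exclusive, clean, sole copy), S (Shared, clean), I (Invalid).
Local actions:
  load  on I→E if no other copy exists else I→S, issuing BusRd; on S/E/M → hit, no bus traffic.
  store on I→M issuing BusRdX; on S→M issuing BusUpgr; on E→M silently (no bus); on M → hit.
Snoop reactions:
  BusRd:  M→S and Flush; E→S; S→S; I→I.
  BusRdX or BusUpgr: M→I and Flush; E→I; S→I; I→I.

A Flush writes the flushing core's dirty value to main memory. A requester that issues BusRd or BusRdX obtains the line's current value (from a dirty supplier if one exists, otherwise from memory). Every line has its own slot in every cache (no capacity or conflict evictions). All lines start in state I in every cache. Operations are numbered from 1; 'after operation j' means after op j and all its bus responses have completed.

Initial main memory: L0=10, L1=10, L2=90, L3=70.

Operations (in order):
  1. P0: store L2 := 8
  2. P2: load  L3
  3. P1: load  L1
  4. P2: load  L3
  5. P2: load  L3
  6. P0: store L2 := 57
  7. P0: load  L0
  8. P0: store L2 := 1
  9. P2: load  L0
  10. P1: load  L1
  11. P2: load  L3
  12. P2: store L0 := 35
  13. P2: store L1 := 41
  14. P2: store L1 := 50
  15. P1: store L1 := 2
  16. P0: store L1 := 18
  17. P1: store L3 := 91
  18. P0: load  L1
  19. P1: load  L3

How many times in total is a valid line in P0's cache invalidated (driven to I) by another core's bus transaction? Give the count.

step 1: P0: store L2 := 8  ⟶  MII  (L2)  txn=BusRdX  M[L2]=90
step 2: P2: load  L3  ⟶  IIE  (L3)  txn=BusRd  M[L3]=70
step 3: P1: load  L1  ⟶  IEI  (L1)  txn=BusRd  M[L1]=10
step 4: P2: load  L3  ⟶  IIE  (L3)  txn=∅  M[L3]=70
step 5: P2: load  L3  ⟶  IIE  (L3)  txn=∅  M[L3]=70
step 6: P0: store L2 := 57  ⟶  MII  (L2)  txn=∅  M[L2]=90
step 7: P0: load  L0  ⟶  EII  (L0)  txn=BusRd  M[L0]=10
step 8: P0: store L2 := 1  ⟶  MII  (L2)  txn=∅  M[L2]=90
step 9: P2: load  L0  ⟶  SIS  (L0)  txn=BusRd  M[L0]=10
step 10: P1: load  L1  ⟶  IEI  (L1)  txn=∅  M[L1]=10
step 11: P2: load  L3  ⟶  IIE  (L3)  txn=∅  M[L3]=70
step 12: P2: store L0 := 35  ⟶  IIM  (L0)  txn=BusUpgr  M[L0]=10
step 13: P2: store L1 := 41  ⟶  IIM  (L1)  txn=BusRdX  M[L1]=10
step 14: P2: store L1 := 50  ⟶  IIM  (L1)  txn=∅  M[L1]=10
step 15: P1: store L1 := 2  ⟶  IMI  (L1)  txn=BusRdX+Flush  M[L1]=50
step 16: P0: store L1 := 18  ⟶  MII  (L1)  txn=BusRdX+Flush  M[L1]=2
step 17: P1: store L3 := 91  ⟶  IMI  (L3)  txn=BusRdX  M[L3]=70
step 18: P0: load  L1  ⟶  MII  (L1)  txn=∅  M[L1]=2
step 19: P1: load  L3  ⟶  IMI  (L3)  txn=∅  M[L3]=70

invalidations = 1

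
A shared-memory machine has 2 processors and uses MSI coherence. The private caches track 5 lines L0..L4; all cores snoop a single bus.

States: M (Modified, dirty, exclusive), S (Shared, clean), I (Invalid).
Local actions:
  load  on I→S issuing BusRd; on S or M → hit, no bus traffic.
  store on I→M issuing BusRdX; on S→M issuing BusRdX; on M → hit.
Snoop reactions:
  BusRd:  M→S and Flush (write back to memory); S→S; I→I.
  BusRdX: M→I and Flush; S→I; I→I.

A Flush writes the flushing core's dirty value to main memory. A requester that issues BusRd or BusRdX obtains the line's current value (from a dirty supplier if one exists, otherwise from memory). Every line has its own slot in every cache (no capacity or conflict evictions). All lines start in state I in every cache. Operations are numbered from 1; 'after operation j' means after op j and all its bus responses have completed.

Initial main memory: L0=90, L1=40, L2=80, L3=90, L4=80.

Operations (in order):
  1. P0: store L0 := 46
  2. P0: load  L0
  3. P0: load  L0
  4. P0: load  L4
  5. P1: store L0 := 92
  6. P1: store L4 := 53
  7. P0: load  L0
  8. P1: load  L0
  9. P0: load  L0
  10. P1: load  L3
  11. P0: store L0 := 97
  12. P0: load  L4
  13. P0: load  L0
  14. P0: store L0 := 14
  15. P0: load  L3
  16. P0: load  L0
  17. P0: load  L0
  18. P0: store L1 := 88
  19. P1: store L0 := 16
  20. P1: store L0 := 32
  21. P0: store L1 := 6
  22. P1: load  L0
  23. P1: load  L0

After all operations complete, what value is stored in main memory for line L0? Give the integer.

step 1: P0: store L0 := 46  ⟶  MI  (L0)  txn=BusRdX  M[L0]=90
step 2: P0: load  L0  ⟶  MI  (L0)  txn=∅  M[L0]=90
step 3: P0: load  L0  ⟶  MI  (L0)  txn=∅  M[L0]=90
step 4: P0: load  L4  ⟶  SI  (L4)  txn=BusRd  M[L4]=80
step 5: P1: store L0 := 92  ⟶  IM  (L0)  txn=BusRdX+Flush  M[L0]=46
step 6: P1: store L4 := 53  ⟶  IM  (L4)  txn=BusRdX  M[L4]=80
step 7: P0: load  L0  ⟶  SS  (L0)  txn=BusRd+Flush  M[L0]=92
step 8: P1: load  L0  ⟶  SS  (L0)  txn=∅  M[L0]=92
step 9: P0: load  L0  ⟶  SS  (L0)  txn=∅  M[L0]=92
step 10: P1: load  L3  ⟶  IS  (L3)  txn=BusRd  M[L3]=90
step 11: P0: store L0 := 97  ⟶  MI  (L0)  txn=BusRdX  M[L0]=92
step 12: P0: load  L4  ⟶  SS  (L4)  txn=BusRd+Flush  M[L4]=53
step 13: P0: load  L0  ⟶  MI  (L0)  txn=∅  M[L0]=92
step 14: P0: store L0 := 14  ⟶  MI  (L0)  txn=∅  M[L0]=92
step 15: P0: load  L3  ⟶  SS  (L3)  txn=BusRd  M[L3]=90
step 16: P0: load  L0  ⟶  MI  (L0)  txn=∅  M[L0]=92
step 17: P0: load  L0  ⟶  MI  (L0)  txn=∅  M[L0]=92
step 18: P0: store L1 := 88  ⟶  MI  (L1)  txn=BusRdX  M[L1]=40
step 19: P1: store L0 := 16  ⟶  IM  (L0)  txn=BusRdX+Flush  M[L0]=14
step 20: P1: store L0 := 32  ⟶  IM  (L0)  txn=∅  M[L0]=14
step 21: P0: store L1 := 6  ⟶  MI  (L1)  txn=∅  M[L1]=40
step 22: P1: load  L0  ⟶  IM  (L0)  txn=∅  M[L0]=14
step 23: P1: load  L0  ⟶  IM  (L0)  txn=∅  M[L0]=14

memory[L0] = 14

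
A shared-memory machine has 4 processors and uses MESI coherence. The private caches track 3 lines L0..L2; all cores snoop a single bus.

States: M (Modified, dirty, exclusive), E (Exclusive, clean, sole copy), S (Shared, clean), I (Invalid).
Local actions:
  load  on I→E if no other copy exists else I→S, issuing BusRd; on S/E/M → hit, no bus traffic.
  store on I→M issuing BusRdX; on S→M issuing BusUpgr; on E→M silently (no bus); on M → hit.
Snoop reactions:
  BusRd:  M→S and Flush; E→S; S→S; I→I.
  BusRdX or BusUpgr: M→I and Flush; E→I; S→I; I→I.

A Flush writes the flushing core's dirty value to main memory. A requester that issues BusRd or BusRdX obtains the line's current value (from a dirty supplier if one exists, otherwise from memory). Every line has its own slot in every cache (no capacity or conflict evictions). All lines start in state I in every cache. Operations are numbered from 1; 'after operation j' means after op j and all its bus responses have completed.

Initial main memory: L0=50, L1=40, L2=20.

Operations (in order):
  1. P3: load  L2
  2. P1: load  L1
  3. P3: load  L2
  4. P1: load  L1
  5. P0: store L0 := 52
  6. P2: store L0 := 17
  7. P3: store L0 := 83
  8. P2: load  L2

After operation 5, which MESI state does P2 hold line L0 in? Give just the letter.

state = I

1. P3: load  L2  bus=[BusRd]  L2: P0=I P1=I P2=I P3=E  mem[L2]=20
2. P1: load  L1  bus=[BusRd]  L1: P0=I P1=E P2=I P3=I  mem[L1]=40
3. P3: load  L2  bus=[-]  L2: P0=I P1=I P2=I P3=E  mem[L2]=20
4. P1: load  L1  bus=[-]  L1: P0=I P1=E P2=I P3=I  mem[L1]=40
5. P0: store L0 := 52  bus=[BusRdX]  L0: P0=M P1=I P2=I P3=I  mem[L0]=50
6. P2: store L0 := 17  bus=[BusRdX,Flush]  L0: P0=I P1=I P2=M P3=I  mem[L0]=52
7. P3: store L0 := 83  bus=[BusRdX,Flush]  L0: P0=I P1=I P2=I P3=M  mem[L0]=17
8. P2: load  L2  bus=[BusRd]  L2: P0=I P1=I P2=S P3=S  mem[L2]=20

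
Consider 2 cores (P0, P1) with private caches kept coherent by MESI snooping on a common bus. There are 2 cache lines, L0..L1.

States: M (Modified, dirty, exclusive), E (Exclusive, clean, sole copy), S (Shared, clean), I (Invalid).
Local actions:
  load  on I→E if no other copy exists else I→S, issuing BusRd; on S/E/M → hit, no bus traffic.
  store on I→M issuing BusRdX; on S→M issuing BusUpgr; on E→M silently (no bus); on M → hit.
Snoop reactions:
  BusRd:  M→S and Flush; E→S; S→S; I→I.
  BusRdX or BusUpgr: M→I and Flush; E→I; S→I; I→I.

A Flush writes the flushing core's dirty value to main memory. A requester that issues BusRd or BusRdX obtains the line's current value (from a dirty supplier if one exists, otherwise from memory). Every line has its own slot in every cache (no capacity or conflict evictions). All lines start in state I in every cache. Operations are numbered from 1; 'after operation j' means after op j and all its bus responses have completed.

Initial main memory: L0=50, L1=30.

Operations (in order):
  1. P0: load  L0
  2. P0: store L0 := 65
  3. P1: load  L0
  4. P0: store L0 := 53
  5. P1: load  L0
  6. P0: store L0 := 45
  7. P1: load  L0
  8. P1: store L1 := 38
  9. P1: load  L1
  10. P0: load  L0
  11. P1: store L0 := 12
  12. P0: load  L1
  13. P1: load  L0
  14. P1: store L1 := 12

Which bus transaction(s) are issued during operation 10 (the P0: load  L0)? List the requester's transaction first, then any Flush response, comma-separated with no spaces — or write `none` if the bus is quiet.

bus = none

step 1: P0: load  L0  ⟶  EI  (L0)  txn=BusRd  M[L0]=50
step 2: P0: store L0 := 65  ⟶  MI  (L0)  txn=∅  M[L0]=50
step 3: P1: load  L0  ⟶  SS  (L0)  txn=BusRd+Flush  M[L0]=65
step 4: P0: store L0 := 53  ⟶  MI  (L0)  txn=BusUpgr  M[L0]=65
step 5: P1: load  L0  ⟶  SS  (L0)  txn=BusRd+Flush  M[L0]=53
step 6: P0: store L0 := 45  ⟶  MI  (L0)  txn=BusUpgr  M[L0]=53
step 7: P1: load  L0  ⟶  SS  (L0)  txn=BusRd+Flush  M[L0]=45
step 8: P1: store L1 := 38  ⟶  IM  (L1)  txn=BusRdX  M[L1]=30
step 9: P1: load  L1  ⟶  IM  (L1)  txn=∅  M[L1]=30
step 10: P0: load  L0  ⟶  SS  (L0)  txn=∅  M[L0]=45
step 11: P1: store L0 := 12  ⟶  IM  (L0)  txn=BusUpgr  M[L0]=45
step 12: P0: load  L1  ⟶  SS  (L1)  txn=BusRd+Flush  M[L1]=38
step 13: P1: load  L0  ⟶  IM  (L0)  txn=∅  M[L0]=45
step 14: P1: store L1 := 12  ⟶  IM  (L1)  txn=BusUpgr  M[L1]=38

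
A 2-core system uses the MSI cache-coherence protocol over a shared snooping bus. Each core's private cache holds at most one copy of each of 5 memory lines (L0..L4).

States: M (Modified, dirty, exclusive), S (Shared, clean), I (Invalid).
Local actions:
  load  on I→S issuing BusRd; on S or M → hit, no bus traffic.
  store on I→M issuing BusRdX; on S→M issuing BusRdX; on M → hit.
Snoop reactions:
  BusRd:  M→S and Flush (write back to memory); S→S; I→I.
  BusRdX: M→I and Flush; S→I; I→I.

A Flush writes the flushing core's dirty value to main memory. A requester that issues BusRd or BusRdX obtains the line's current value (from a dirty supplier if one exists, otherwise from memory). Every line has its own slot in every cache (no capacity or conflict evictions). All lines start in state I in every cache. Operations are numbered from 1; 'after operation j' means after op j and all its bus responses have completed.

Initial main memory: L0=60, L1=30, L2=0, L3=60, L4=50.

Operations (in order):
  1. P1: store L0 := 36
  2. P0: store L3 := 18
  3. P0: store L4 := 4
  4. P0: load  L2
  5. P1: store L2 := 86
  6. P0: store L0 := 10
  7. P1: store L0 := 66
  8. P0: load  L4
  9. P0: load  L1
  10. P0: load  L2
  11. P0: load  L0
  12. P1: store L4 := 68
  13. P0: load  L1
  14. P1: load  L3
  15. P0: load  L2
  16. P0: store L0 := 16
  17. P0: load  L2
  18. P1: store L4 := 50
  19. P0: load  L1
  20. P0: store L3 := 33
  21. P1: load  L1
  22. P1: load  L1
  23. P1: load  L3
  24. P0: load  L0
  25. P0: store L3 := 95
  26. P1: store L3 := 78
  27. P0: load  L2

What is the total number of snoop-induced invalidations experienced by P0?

  op1 P1: store L0 := 36 → I/M on L0; bus BusRdX; mem=60
  op2 P0: store L3 := 18 → M/I on L3; bus BusRdX; mem=60
  op3 P0: store L4 := 4 → M/I on L4; bus BusRdX; mem=50
  op4 P0: load  L2 → S/I on L2; bus BusRd; mem=0
  op5 P1: store L2 := 86 → I/M on L2; bus BusRdX; mem=0
  op6 P0: store L0 := 10 → M/I on L0; bus BusRdX Flush; mem=36
  op7 P1: store L0 := 66 → I/M on L0; bus BusRdX Flush; mem=10
  op8 P0: load  L4 → M/I on L4; bus (none); mem=50
  op9 P0: load  L1 → S/I on L1; bus BusRd; mem=30
  op10 P0: load  L2 → S/S on L2; bus BusRd Flush; mem=86
  op11 P0: load  L0 → S/S on L0; bus BusRd Flush; mem=66
  op12 P1: store L4 := 68 → I/M on L4; bus BusRdX Flush; mem=4
  op13 P0: load  L1 → S/I on L1; bus (none); mem=30
  op14 P1: load  L3 → S/S on L3; bus BusRd Flush; mem=18
  op15 P0: load  L2 → S/S on L2; bus (none); mem=86
  op16 P0: store L0 := 16 → M/I on L0; bus BusRdX; mem=66
  op17 P0: load  L2 → S/S on L2; bus (none); mem=86
  op18 P1: store L4 := 50 → I/M on L4; bus (none); mem=4
  op19 P0: load  L1 → S/I on L1; bus (none); mem=30
  op20 P0: store L3 := 33 → M/I on L3; bus BusRdX; mem=18
  op21 P1: load  L1 → S/S on L1; bus BusRd; mem=30
  op22 P1: load  L1 → S/S on L1; bus (none); mem=30
  op23 P1: load  L3 → S/S on L3; bus BusRd Flush; mem=33
  op24 P0: load  L0 → M/I on L0; bus (none); mem=66
  op25 P0: store L3 := 95 → M/I on L3; bus BusRdX; mem=33
  op26 P1: store L3 := 78 → I/M on L3; bus BusRdX Flush; mem=95
  op27 P0: load  L2 → S/S on L2; bus (none); mem=86

invalidations = 4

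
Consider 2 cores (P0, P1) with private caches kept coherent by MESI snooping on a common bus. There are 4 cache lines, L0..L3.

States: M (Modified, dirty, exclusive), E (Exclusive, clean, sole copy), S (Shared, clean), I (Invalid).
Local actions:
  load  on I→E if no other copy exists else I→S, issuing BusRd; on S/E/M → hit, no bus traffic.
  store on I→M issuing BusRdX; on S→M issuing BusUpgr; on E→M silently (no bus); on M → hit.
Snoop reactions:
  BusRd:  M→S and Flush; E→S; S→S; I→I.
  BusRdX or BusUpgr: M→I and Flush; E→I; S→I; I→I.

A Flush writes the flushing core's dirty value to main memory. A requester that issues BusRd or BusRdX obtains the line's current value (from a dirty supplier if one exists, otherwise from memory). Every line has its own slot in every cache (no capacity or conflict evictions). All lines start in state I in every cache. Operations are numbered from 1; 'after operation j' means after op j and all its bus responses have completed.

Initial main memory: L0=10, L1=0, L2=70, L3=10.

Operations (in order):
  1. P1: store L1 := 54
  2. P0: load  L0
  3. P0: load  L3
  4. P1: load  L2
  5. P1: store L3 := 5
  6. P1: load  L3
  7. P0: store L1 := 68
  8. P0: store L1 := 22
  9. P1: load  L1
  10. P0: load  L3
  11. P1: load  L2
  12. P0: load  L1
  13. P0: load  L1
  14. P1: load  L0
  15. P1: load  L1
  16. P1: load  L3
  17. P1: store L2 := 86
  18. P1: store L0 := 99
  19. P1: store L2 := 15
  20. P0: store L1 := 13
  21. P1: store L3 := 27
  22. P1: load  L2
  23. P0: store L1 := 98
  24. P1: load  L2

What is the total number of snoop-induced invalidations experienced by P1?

invalidations = 2

  op1 P1: store L1 := 54 → I/M on L1; bus BusRdX; mem=0
  op2 P0: load  L0 → E/I on L0; bus BusRd; mem=10
  op3 P0: load  L3 → E/I on L3; bus BusRd; mem=10
  op4 P1: load  L2 → I/E on L2; bus BusRd; mem=70
  op5 P1: store L3 := 5 → I/M on L3; bus BusRdX; mem=10
  op6 P1: load  L3 → I/M on L3; bus (none); mem=10
  op7 P0: store L1 := 68 → M/I on L1; bus BusRdX Flush; mem=54
  op8 P0: store L1 := 22 → M/I on L1; bus (none); mem=54
  op9 P1: load  L1 → S/S on L1; bus BusRd Flush; mem=22
  op10 P0: load  L3 → S/S on L3; bus BusRd Flush; mem=5
  op11 P1: load  L2 → I/E on L2; bus (none); mem=70
  op12 P0: load  L1 → S/S on L1; bus (none); mem=22
  op13 P0: load  L1 → S/S on L1; bus (none); mem=22
  op14 P1: load  L0 → S/S on L0; bus BusRd; mem=10
  op15 P1: load  L1 → S/S on L1; bus (none); mem=22
  op16 P1: load  L3 → S/S on L3; bus (none); mem=5
  op17 P1: store L2 := 86 → I/M on L2; bus (none); mem=70
  op18 P1: store L0 := 99 → I/M on L0; bus BusUpgr; mem=10
  op19 P1: store L2 := 15 → I/M on L2; bus (none); mem=70
  op20 P0: store L1 := 13 → M/I on L1; bus BusUpgr; mem=22
  op21 P1: store L3 := 27 → I/M on L3; bus BusUpgr; mem=5
  op22 P1: load  L2 → I/M on L2; bus (none); mem=70
  op23 P0: store L1 := 98 → M/I on L1; bus (none); mem=22
  op24 P1: load  L2 → I/M on L2; bus (none); mem=70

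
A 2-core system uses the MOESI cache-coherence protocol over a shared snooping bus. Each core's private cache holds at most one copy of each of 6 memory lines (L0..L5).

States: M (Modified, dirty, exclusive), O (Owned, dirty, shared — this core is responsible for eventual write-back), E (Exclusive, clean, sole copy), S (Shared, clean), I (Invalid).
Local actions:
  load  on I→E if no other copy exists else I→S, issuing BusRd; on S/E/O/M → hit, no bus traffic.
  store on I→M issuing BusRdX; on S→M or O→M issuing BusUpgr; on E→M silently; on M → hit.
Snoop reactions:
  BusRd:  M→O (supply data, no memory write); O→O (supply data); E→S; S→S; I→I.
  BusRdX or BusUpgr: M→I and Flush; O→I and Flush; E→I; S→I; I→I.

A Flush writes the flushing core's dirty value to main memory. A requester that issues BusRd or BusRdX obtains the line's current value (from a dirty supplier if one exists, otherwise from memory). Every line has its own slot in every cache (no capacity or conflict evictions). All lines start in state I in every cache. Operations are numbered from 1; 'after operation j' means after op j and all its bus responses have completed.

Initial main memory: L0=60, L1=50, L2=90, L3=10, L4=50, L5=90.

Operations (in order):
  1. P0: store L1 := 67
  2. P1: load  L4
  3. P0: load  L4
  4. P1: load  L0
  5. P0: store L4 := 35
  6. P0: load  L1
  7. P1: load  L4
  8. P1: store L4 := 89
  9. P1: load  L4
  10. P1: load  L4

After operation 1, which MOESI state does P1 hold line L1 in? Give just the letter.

state = I

1. P0: store L1 := 67  bus=[BusRdX]  L1: P0=M P1=I  mem[L1]=50
2. P1: load  L4  bus=[BusRd]  L4: P0=I P1=E  mem[L4]=50
3. P0: load  L4  bus=[BusRd]  L4: P0=S P1=S  mem[L4]=50
4. P1: load  L0  bus=[BusRd]  L0: P0=I P1=E  mem[L0]=60
5. P0: store L4 := 35  bus=[BusUpgr]  L4: P0=M P1=I  mem[L4]=50
6. P0: load  L1  bus=[-]  L1: P0=M P1=I  mem[L1]=50
7. P1: load  L4  bus=[BusRd]  L4: P0=O P1=S  mem[L4]=50
8. P1: store L4 := 89  bus=[BusUpgr,Flush]  L4: P0=I P1=M  mem[L4]=35
9. P1: load  L4  bus=[-]  L4: P0=I P1=M  mem[L4]=35
10. P1: load  L4  bus=[-]  L4: P0=I P1=M  mem[L4]=35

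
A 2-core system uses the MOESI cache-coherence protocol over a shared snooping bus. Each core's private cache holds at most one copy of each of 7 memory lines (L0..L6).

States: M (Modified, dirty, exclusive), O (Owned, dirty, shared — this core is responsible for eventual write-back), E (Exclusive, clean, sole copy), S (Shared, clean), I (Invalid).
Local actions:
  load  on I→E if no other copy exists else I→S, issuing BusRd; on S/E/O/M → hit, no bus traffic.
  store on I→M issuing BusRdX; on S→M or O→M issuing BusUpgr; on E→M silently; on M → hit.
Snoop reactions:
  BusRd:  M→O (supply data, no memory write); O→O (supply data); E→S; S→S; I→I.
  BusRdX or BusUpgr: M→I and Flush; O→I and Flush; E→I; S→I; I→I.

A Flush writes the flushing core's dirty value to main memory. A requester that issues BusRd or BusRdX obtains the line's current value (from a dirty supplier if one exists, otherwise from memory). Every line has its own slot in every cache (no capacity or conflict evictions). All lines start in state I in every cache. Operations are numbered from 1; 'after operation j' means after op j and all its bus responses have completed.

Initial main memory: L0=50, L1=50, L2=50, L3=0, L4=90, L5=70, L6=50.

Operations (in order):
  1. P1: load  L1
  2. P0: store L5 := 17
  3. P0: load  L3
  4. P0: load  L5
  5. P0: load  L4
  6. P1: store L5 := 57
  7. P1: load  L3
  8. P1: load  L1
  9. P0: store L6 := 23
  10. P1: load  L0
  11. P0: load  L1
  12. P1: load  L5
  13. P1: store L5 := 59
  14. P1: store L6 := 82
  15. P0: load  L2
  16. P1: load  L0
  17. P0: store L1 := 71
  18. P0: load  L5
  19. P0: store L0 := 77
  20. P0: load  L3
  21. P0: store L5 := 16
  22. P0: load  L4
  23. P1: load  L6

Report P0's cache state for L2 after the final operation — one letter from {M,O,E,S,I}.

state = E

  op1 P1: load  L1 → I/E on L1; bus BusRd; mem=50
  op2 P0: store L5 := 17 → M/I on L5; bus BusRdX; mem=70
  op3 P0: load  L3 → E/I on L3; bus BusRd; mem=0
  op4 P0: load  L5 → M/I on L5; bus (none); mem=70
  op5 P0: load  L4 → E/I on L4; bus BusRd; mem=90
  op6 P1: store L5 := 57 → I/M on L5; bus BusRdX Flush; mem=17
  op7 P1: load  L3 → S/S on L3; bus BusRd; mem=0
  op8 P1: load  L1 → I/E on L1; bus (none); mem=50
  op9 P0: store L6 := 23 → M/I on L6; bus BusRdX; mem=50
  op10 P1: load  L0 → I/E on L0; bus BusRd; mem=50
  op11 P0: load  L1 → S/S on L1; bus BusRd; mem=50
  op12 P1: load  L5 → I/M on L5; bus (none); mem=17
  op13 P1: store L5 := 59 → I/M on L5; bus (none); mem=17
  op14 P1: store L6 := 82 → I/M on L6; bus BusRdX Flush; mem=23
  op15 P0: load  L2 → E/I on L2; bus BusRd; mem=50
  op16 P1: load  L0 → I/E on L0; bus (none); mem=50
  op17 P0: store L1 := 71 → M/I on L1; bus BusUpgr; mem=50
  op18 P0: load  L5 → S/O on L5; bus BusRd; mem=17
  op19 P0: store L0 := 77 → M/I on L0; bus BusRdX; mem=50
  op20 P0: load  L3 → S/S on L3; bus (none); mem=0
  op21 P0: store L5 := 16 → M/I on L5; bus BusUpgr Flush; mem=59
  op22 P0: load  L4 → E/I on L4; bus (none); mem=90
  op23 P1: load  L6 → I/M on L6; bus (none); mem=23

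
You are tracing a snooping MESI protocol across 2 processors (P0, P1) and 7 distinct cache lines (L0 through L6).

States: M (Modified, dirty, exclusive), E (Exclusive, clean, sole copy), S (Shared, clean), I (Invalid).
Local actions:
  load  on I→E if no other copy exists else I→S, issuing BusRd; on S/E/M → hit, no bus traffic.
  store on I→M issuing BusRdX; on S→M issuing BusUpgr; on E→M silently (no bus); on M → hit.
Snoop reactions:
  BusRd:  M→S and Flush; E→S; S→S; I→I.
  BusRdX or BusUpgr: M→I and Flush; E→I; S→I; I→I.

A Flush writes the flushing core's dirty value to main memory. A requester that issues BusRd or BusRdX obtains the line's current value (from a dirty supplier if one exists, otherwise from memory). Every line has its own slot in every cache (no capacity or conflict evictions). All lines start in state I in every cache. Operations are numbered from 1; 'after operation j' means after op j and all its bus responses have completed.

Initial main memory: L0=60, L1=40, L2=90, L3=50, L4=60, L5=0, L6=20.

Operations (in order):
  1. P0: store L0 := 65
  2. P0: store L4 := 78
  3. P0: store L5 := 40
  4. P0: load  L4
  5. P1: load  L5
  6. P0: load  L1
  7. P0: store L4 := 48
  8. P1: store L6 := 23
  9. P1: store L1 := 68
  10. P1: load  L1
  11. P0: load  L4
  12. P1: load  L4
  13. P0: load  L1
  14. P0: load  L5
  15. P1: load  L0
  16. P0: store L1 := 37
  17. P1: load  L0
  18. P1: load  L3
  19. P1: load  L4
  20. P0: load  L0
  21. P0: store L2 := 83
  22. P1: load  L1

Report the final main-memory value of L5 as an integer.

memory[L5] = 40

  op1 P0: store L0 := 65 → M/I on L0; bus BusRdX; mem=60
  op2 P0: store L4 := 78 → M/I on L4; bus BusRdX; mem=60
  op3 P0: store L5 := 40 → M/I on L5; bus BusRdX; mem=0
  op4 P0: load  L4 → M/I on L4; bus (none); mem=60
  op5 P1: load  L5 → S/S on L5; bus BusRd Flush; mem=40
  op6 P0: load  L1 → E/I on L1; bus BusRd; mem=40
  op7 P0: store L4 := 48 → M/I on L4; bus (none); mem=60
  op8 P1: store L6 := 23 → I/M on L6; bus BusRdX; mem=20
  op9 P1: store L1 := 68 → I/M on L1; bus BusRdX; mem=40
  op10 P1: load  L1 → I/M on L1; bus (none); mem=40
  op11 P0: load  L4 → M/I on L4; bus (none); mem=60
  op12 P1: load  L4 → S/S on L4; bus BusRd Flush; mem=48
  op13 P0: load  L1 → S/S on L1; bus BusRd Flush; mem=68
  op14 P0: load  L5 → S/S on L5; bus (none); mem=40
  op15 P1: load  L0 → S/S on L0; bus BusRd Flush; mem=65
  op16 P0: store L1 := 37 → M/I on L1; bus BusUpgr; mem=68
  op17 P1: load  L0 → S/S on L0; bus (none); mem=65
  op18 P1: load  L3 → I/E on L3; bus BusRd; mem=50
  op19 P1: load  L4 → S/S on L4; bus (none); mem=48
  op20 P0: load  L0 → S/S on L0; bus (none); mem=65
  op21 P0: store L2 := 83 → M/I on L2; bus BusRdX; mem=90
  op22 P1: load  L1 → S/S on L1; bus BusRd Flush; mem=37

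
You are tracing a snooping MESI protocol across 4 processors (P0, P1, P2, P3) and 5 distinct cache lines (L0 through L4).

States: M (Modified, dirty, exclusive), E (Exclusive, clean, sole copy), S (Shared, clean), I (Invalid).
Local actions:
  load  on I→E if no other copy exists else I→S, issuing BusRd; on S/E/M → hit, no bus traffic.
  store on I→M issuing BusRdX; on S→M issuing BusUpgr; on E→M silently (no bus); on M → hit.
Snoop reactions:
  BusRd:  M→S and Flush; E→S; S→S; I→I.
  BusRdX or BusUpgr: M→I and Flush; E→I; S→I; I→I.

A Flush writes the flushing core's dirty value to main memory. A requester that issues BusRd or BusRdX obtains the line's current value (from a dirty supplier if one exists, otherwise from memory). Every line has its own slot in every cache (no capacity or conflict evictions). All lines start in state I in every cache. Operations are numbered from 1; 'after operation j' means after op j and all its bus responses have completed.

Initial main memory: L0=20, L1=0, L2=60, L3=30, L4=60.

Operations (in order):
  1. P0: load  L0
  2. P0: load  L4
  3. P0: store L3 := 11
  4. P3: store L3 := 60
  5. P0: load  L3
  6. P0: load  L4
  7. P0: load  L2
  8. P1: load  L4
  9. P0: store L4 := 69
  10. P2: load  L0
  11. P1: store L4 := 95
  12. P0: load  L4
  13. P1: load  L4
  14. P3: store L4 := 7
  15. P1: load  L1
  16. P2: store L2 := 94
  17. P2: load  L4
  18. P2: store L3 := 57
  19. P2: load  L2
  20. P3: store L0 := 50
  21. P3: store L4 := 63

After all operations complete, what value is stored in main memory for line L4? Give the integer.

step 1: P0: load  L0  ⟶  EIII  (L0)  txn=BusRd  M[L0]=20
step 2: P0: load  L4  ⟶  EIII  (L4)  txn=BusRd  M[L4]=60
step 3: P0: store L3 := 11  ⟶  MIII  (L3)  txn=BusRdX  M[L3]=30
step 4: P3: store L3 := 60  ⟶  IIIM  (L3)  txn=BusRdX+Flush  M[L3]=11
step 5: P0: load  L3  ⟶  SIIS  (L3)  txn=BusRd+Flush  M[L3]=60
step 6: P0: load  L4  ⟶  EIII  (L4)  txn=∅  M[L4]=60
step 7: P0: load  L2  ⟶  EIII  (L2)  txn=BusRd  M[L2]=60
step 8: P1: load  L4  ⟶  SSII  (L4)  txn=BusRd  M[L4]=60
step 9: P0: store L4 := 69  ⟶  MIII  (L4)  txn=BusUpgr  M[L4]=60
step 10: P2: load  L0  ⟶  SISI  (L0)  txn=BusRd  M[L0]=20
step 11: P1: store L4 := 95  ⟶  IMII  (L4)  txn=BusRdX+Flush  M[L4]=69
step 12: P0: load  L4  ⟶  SSII  (L4)  txn=BusRd+Flush  M[L4]=95
step 13: P1: load  L4  ⟶  SSII  (L4)  txn=∅  M[L4]=95
step 14: P3: store L4 := 7  ⟶  IIIM  (L4)  txn=BusRdX  M[L4]=95
step 15: P1: load  L1  ⟶  IEII  (L1)  txn=BusRd  M[L1]=0
step 16: P2: store L2 := 94  ⟶  IIMI  (L2)  txn=BusRdX  M[L2]=60
step 17: P2: load  L4  ⟶  IISS  (L4)  txn=BusRd+Flush  M[L4]=7
step 18: P2: store L3 := 57  ⟶  IIMI  (L3)  txn=BusRdX  M[L3]=60
step 19: P2: load  L2  ⟶  IIMI  (L2)  txn=∅  M[L2]=60
step 20: P3: store L0 := 50  ⟶  IIIM  (L0)  txn=BusRdX  M[L0]=20
step 21: P3: store L4 := 63  ⟶  IIIM  (L4)  txn=BusUpgr  M[L4]=7

memory[L4] = 7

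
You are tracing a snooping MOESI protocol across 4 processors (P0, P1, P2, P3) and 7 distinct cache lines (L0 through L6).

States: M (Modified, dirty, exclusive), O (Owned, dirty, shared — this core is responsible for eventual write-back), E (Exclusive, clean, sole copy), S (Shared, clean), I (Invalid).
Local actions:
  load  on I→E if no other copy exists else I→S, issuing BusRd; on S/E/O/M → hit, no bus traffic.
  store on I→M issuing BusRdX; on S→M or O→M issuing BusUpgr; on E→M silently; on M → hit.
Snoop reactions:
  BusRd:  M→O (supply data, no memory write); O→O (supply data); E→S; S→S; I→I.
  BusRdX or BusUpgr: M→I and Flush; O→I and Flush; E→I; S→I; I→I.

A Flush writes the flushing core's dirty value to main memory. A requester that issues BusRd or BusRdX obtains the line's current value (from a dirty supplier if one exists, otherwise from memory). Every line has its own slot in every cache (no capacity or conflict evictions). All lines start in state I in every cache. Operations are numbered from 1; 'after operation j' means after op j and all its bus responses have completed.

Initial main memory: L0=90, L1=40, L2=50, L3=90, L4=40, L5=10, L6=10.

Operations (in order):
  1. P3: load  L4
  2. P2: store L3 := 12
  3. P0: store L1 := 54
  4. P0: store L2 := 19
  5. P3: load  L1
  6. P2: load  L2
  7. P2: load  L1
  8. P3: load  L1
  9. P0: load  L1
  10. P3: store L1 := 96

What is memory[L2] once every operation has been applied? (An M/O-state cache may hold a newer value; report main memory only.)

memory[L2] = 50

  op1 P3: load  L4 → I/I/I/E on L4; bus BusRd; mem=40
  op2 P2: store L3 := 12 → I/I/M/I on L3; bus BusRdX; mem=90
  op3 P0: store L1 := 54 → M/I/I/I on L1; bus BusRdX; mem=40
  op4 P0: store L2 := 19 → M/I/I/I on L2; bus BusRdX; mem=50
  op5 P3: load  L1 → O/I/I/S on L1; bus BusRd; mem=40
  op6 P2: load  L2 → O/I/S/I on L2; bus BusRd; mem=50
  op7 P2: load  L1 → O/I/S/S on L1; bus BusRd; mem=40
  op8 P3: load  L1 → O/I/S/S on L1; bus (none); mem=40
  op9 P0: load  L1 → O/I/S/S on L1; bus (none); mem=40
  op10 P3: store L1 := 96 → I/I/I/M on L1; bus BusUpgr Flush; mem=54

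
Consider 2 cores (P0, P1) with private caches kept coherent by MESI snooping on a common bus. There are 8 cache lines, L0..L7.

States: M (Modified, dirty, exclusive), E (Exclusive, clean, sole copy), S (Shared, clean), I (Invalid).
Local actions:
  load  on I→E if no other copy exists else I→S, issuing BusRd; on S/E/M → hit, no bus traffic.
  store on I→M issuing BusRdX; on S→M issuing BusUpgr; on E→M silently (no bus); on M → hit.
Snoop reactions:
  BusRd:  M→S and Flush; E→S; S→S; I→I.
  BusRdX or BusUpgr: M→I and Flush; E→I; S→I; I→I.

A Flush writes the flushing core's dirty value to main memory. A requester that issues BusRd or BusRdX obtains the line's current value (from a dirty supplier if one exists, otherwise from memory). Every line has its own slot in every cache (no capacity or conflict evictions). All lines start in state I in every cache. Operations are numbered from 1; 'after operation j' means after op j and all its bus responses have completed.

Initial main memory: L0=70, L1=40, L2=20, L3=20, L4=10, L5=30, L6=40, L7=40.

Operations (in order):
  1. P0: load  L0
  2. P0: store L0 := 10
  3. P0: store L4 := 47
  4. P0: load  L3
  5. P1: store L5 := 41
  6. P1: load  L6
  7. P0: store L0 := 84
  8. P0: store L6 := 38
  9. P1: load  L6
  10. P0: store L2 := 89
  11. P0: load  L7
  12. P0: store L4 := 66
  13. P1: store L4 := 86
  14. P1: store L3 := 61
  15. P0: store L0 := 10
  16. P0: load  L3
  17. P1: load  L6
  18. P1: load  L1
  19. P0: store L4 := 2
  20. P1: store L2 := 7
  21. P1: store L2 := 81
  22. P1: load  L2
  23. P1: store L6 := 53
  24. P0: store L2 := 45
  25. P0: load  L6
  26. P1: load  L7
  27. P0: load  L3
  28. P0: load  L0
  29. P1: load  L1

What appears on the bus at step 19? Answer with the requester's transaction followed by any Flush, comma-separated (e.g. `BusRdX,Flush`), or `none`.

bus = BusRdX,Flush

  op1 P0: load  L0 → E/I on L0; bus BusRd; mem=70
  op2 P0: store L0 := 10 → M/I on L0; bus (none); mem=70
  op3 P0: store L4 := 47 → M/I on L4; bus BusRdX; mem=10
  op4 P0: load  L3 → E/I on L3; bus BusRd; mem=20
  op5 P1: store L5 := 41 → I/M on L5; bus BusRdX; mem=30
  op6 P1: load  L6 → I/E on L6; bus BusRd; mem=40
  op7 P0: store L0 := 84 → M/I on L0; bus (none); mem=70
  op8 P0: store L6 := 38 → M/I on L6; bus BusRdX; mem=40
  op9 P1: load  L6 → S/S on L6; bus BusRd Flush; mem=38
  op10 P0: store L2 := 89 → M/I on L2; bus BusRdX; mem=20
  op11 P0: load  L7 → E/I on L7; bus BusRd; mem=40
  op12 P0: store L4 := 66 → M/I on L4; bus (none); mem=10
  op13 P1: store L4 := 86 → I/M on L4; bus BusRdX Flush; mem=66
  op14 P1: store L3 := 61 → I/M on L3; bus BusRdX; mem=20
  op15 P0: store L0 := 10 → M/I on L0; bus (none); mem=70
  op16 P0: load  L3 → S/S on L3; bus BusRd Flush; mem=61
  op17 P1: load  L6 → S/S on L6; bus (none); mem=38
  op18 P1: load  L1 → I/E on L1; bus BusRd; mem=40
  op19 P0: store L4 := 2 → M/I on L4; bus BusRdX Flush; mem=86
  op20 P1: store L2 := 7 → I/M on L2; bus BusRdX Flush; mem=89
  op21 P1: store L2 := 81 → I/M on L2; bus (none); mem=89
  op22 P1: load  L2 → I/M on L2; bus (none); mem=89
  op23 P1: store L6 := 53 → I/M on L6; bus BusUpgr; mem=38
  op24 P0: store L2 := 45 → M/I on L2; bus BusRdX Flush; mem=81
  op25 P0: load  L6 → S/S on L6; bus BusRd Flush; mem=53
  op26 P1: load  L7 → S/S on L7; bus BusRd; mem=40
  op27 P0: load  L3 → S/S on L3; bus (none); mem=61
  op28 P0: load  L0 → M/I on L0; bus (none); mem=70
  op29 P1: load  L1 → I/E on L1; bus (none); mem=40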